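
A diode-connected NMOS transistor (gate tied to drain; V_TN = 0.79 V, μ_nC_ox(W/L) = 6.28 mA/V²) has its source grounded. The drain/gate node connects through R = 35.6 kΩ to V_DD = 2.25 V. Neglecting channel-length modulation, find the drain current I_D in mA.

I_D = 0.0379 mA

With gate tied to drain, V_GS = V_DS ≥ V_GS − V_TN, so the device is in saturation.
KCL at the drain: ½ k_n (V_GS − V_TN)² = (V_DD − V_GS)/R.
Let x = V_GS − 0.79. Then 112 x² + x − 1.46 = 0, giving x = 0.11 V (positive root), so V_GS = 0.9 V.
I_D = (V_DD − V_GS)/R = (2.25 − 0.9) / 35.6 = 0.0379 mA.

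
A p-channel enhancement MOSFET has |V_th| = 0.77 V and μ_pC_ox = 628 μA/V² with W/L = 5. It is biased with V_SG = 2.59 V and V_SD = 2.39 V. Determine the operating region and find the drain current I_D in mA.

k_p = μ_pC_ox · (W/L) = 3.14 mA/V².
V_ov = V_SG − |V_th| = 2.59 − 0.77 = 1.82 V.
Since V_SD = 2.39 V ≥ V_ov = 1.82 V, the device is in saturation.
I_D = ½ k_p V_ov² = 0.5 × 3.14 × 1.82² = 5.2 mA.

Saturation; I_D = 5.20 mA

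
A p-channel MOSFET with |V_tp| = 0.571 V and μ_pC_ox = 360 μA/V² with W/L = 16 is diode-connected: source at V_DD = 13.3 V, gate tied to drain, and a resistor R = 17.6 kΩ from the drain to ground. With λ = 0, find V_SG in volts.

With gate tied to drain, V_SG = V_SD ≥ V_SG − |V_tp|, so the device is in saturation.
k_p = μ_pC_ox · (W/L) = 5.76 mA/V².
KCL at the drain: ½ k_p (V_SG − |V_tp|)² = (V_DD − V_SG)/R.
Let x = V_SG − 0.571. Then 50.7 x² + x − 12.73 = 0, giving x = 0.491 V (positive root), so V_SG = 1.06 V.
I_D = (V_DD − V_SG)/R = (13.3 − 1.06) / 17.6 = 0.695 mA.

V_SG = 1.06 V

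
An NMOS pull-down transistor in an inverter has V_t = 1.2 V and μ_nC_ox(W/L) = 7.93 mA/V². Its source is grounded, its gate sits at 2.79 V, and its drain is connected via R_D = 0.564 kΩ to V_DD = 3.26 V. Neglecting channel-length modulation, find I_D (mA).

V_GS = V_G = 2.79 V, so V_ov = 2.79 − 1.2 = 1.59 V.
Assume saturation: I_D = ½ k_n V_ov² = 0.5 × 7.93 × 1.59² = 10 mA, giving V_DS = V_DD − I_D R_D = 3.26 − 10 × 0.564 = -2.39 V.
But -2.39 V < V_ov = 1.59 V, so the device is actually in triode.
In triode I_D = k_n[V_ov V_DS − ½ V_DS²] and I_D = (V_DD − V_DS)/R_D. Equating: 2.24 V_DS² − 8.111 V_DS + 3.26 = 0, giving V_DS = 0.46 V (the root below V_ov).
I_D = (3.26 − 0.46) / 0.564 = 4.96 mA.

I_D = 4.96 mA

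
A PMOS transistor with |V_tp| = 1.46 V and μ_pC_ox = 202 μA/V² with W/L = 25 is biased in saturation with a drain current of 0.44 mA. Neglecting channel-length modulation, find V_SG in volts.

V_SG = 1.88 V

k_p = μ_pC_ox · (W/L) = 5.05 mA/V².
In saturation I_D = ½ k_p (V_SG − |V_tp|)², so V_SG − |V_tp| = √(2 I_D / k_p) = √(2 × 0.44 / 5.05) = 0.417 V.
V_SG = 1.46 + 0.417 = 1.88 V.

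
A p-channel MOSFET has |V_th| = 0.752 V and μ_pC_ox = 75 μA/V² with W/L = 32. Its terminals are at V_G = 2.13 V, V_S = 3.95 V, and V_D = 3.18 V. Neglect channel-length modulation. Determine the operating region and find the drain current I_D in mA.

Triode; I_D = 1.26 mA

V_SG = V_S − V_G = 3.95 − 2.13 = 1.82 V; V_SD = V_S − V_D = 3.95 − 3.18 = 0.77 V.
k_p = μ_pC_ox · (W/L) = 2.4 mA/V².
V_ov = V_SG − |V_th| = 1.82 − 0.752 = 1.07 V.
Since V_SD = 0.77 V < V_ov = 1.07 V, the device is in the triode region.
I_D = k_p [V_ov · V_SD − ½ V_SD²] = 2.4 × [1.07 × 0.77 − 0.5 × 0.77²] = 1.26 mA.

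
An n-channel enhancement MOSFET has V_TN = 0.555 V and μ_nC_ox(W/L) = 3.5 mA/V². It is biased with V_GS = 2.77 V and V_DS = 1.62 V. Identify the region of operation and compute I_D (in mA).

V_ov = V_GS − V_TN = 2.77 − 0.555 = 2.21 V.
Since V_DS = 1.62 V < V_ov = 2.21 V, the device is in the triode region.
I_D = k_n [V_ov · V_DS − ½ V_DS²] = 3.5 × [2.21 × 1.62 − 0.5 × 1.62²] = 7.97 mA.

Triode; I_D = 7.97 mA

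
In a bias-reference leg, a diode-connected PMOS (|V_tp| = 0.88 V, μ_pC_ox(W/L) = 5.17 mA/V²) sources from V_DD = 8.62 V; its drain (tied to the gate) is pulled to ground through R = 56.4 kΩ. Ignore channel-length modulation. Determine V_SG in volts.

V_SG = 1.11 V

With gate tied to drain, V_SG = V_SD ≥ V_SG − |V_tp|, so the device is in saturation.
KCL at the drain: ½ k_p (V_SG − |V_tp|)² = (V_DD − V_SG)/R.
Let x = V_SG − 0.88. Then 146 x² + x − 7.74 = 0, giving x = 0.227 V (positive root), so V_SG = 1.11 V.
I_D = (V_DD − V_SG)/R = (8.62 − 1.11) / 56.4 = 0.133 mA.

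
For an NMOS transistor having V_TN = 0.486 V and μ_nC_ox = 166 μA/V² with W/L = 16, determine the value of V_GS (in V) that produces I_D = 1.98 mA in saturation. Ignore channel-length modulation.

V_GS = 1.71 V

k_n = μ_nC_ox · (W/L) = 2.656 mA/V².
In saturation I_D = ½ k_n (V_GS − V_TN)², so V_GS − V_TN = √(2 I_D / k_n) = √(2 × 1.98 / 2.656) = 1.22 V.
V_GS = 0.486 + 1.22 = 1.71 V.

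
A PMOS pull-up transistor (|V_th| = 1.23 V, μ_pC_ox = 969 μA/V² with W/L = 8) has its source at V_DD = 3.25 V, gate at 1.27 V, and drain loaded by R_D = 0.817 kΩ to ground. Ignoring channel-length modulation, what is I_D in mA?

I_D = 2.18 mA

V_SG = V_DD − V_G = 3.25 − 1.27 = 1.98 V, so V_ov = 1.98 − 1.23 = 0.75 V.
k_p = μ_pC_ox · (W/L) = 7.752 mA/V².
Assume saturation: I_D = ½ k_p V_ov² = 0.5 × 7.752 × 0.75² = 2.18 mA, giving V_SD = V_DD − I_D R_D = 3.25 − 2.18 × 0.817 = 1.47 V.
V_SD = 1.47 V ≥ V_ov = 0.75 V, confirming saturation.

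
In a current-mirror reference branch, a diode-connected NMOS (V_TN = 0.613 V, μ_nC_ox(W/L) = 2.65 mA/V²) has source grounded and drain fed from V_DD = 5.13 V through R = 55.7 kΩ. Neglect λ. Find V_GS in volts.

V_GS = 0.854 V

With gate tied to drain, V_GS = V_DS ≥ V_GS − V_TN, so the device is in saturation.
KCL at the drain: ½ k_n (V_GS − V_TN)² = (V_DD − V_GS)/R.
Let x = V_GS − 0.613. Then 73.8 x² + x − 4.517 = 0, giving x = 0.241 V (positive root), so V_GS = 0.854 V.
I_D = (V_DD − V_GS)/R = (5.13 − 0.854) / 55.7 = 0.0768 mA.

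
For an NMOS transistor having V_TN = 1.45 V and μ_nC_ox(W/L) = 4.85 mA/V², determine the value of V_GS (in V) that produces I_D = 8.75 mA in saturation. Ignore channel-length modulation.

In saturation I_D = ½ k_n (V_GS − V_TN)², so V_GS − V_TN = √(2 I_D / k_n) = √(2 × 8.75 / 4.85) = 1.9 V.
V_GS = 1.45 + 1.9 = 3.35 V.

V_GS = 3.35 V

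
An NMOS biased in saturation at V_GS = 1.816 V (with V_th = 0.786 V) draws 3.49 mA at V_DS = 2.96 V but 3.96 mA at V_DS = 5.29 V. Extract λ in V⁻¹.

With V_GS fixed, I_D ∝ (1 + λ V_DS) in saturation, so I_D2/I_D1 = (1 + λ V_DS2)/(1 + λ V_DS1).
3.96/3.49 = 1.135 = (1 + 5.29 λ)/(1 + 2.96 λ).
Solving: λ (I_D1 V_DS2 − I_D2 V_DS1) = I_D2 − I_D1, so λ = (3.96 − 3.49) / (3.49 × 5.29 − 3.96 × 2.96) = 0.47 / 6.74 = 0.0697 V⁻¹.

λ = 0.0697 V⁻¹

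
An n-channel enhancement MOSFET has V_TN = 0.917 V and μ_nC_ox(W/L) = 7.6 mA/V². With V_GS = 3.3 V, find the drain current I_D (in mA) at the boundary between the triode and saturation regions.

I_D = 21.6 mA

At the boundary V_DS = V_ov = V_GS − V_TN = 3.3 − 0.917 = 2.38 V.
I_D = ½ k_n V_ov² = 0.5 × 7.6 × 2.38² = 21.6 mA.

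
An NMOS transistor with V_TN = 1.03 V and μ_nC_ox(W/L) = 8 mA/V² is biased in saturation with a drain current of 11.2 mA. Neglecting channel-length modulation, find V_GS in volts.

V_GS = 2.70 V

In saturation I_D = ½ k_n (V_GS − V_TN)², so V_GS − V_TN = √(2 I_D / k_n) = √(2 × 11.2 / 8) = 1.67 V.
V_GS = 1.03 + 1.67 = 2.7 V.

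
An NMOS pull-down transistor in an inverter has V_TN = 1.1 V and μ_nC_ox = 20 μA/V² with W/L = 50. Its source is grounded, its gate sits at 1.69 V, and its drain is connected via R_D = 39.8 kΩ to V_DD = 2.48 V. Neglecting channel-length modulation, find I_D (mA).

I_D = 0.0595 mA

V_GS = V_G = 1.69 V, so V_ov = 1.69 − 1.1 = 0.59 V.
k_n = μ_nC_ox · (W/L) = 1 mA/V².
Assume saturation: I_D = ½ k_n V_ov² = 0.5 × 1 × 0.59² = 0.174 mA, giving V_DS = V_DD − I_D R_D = 2.48 − 0.174 × 39.8 = -4.45 V.
But -4.45 V < V_ov = 0.59 V, so the device is actually in triode.
In triode I_D = k_n[V_ov V_DS − ½ V_DS²] and I_D = (V_DD − V_DS)/R_D. Equating: 19.9 V_DS² − 24.48 V_DS + 2.48 = 0, giving V_DS = 0.111 V (the root below V_ov).
I_D = (2.48 − 0.111) / 39.8 = 0.0595 mA.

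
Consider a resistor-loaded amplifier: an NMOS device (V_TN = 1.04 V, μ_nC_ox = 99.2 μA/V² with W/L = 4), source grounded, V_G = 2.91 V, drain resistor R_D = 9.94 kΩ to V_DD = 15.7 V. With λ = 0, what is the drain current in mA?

V_GS = V_G = 2.91 V, so V_ov = 2.91 − 1.04 = 1.87 V.
k_n = μ_nC_ox · (W/L) = 0.3968 mA/V².
Assume saturation: I_D = ½ k_n V_ov² = 0.5 × 0.3968 × 1.87² = 0.694 mA, giving V_DS = V_DD − I_D R_D = 15.7 − 0.694 × 9.94 = 8.8 V.
V_DS = 8.8 V ≥ V_ov = 1.87 V, confirming saturation.

I_D = 0.694 mA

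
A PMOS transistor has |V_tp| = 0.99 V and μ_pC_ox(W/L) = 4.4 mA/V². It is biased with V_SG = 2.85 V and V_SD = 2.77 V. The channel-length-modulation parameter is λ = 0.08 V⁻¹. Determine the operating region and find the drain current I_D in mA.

Saturation; I_D = 9.30 mA

V_ov = V_SG − |V_tp| = 2.85 − 0.99 = 1.86 V.
Since V_SD = 2.77 V ≥ V_ov = 1.86 V, the device is in saturation.
I_D = ½ k_p V_ov² (1 + λ V_SD) = 0.5 × 4.4 × 1.86² × (1 + 0.08 × 2.77) = 9.3 mA.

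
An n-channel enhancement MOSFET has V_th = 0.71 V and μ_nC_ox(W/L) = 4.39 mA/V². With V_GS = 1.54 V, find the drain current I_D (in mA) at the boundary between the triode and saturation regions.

At the boundary V_DS = V_ov = V_GS − V_th = 1.54 − 0.71 = 0.83 V.
I_D = ½ k_n V_ov² = 0.5 × 4.39 × 0.83² = 1.51 mA.

I_D = 1.51 mA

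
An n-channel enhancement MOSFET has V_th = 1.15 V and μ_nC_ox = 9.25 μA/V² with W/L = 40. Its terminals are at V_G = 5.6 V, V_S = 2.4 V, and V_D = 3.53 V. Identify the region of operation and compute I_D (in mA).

Triode; I_D = 0.621 mA

V_GS = V_G − V_S = 5.6 − 2.4 = 3.2 V; V_DS = V_D − V_S = 3.53 − 2.4 = 1.13 V.
k_n = μ_nC_ox · (W/L) = 0.37 mA/V².
V_ov = V_GS − V_th = 3.2 − 1.15 = 2.05 V.
Since V_DS = 1.13 V < V_ov = 2.05 V, the device is in the triode region.
I_D = k_n [V_ov · V_DS − ½ V_DS²] = 0.37 × [2.05 × 1.13 − 0.5 × 1.13²] = 0.621 mA.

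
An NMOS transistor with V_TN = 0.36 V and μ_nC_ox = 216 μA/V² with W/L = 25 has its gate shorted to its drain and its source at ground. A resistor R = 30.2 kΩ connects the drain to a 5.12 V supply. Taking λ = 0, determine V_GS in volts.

V_GS = 0.596 V

With gate tied to drain, V_GS = V_DS ≥ V_GS − V_TN, so the device is in saturation.
k_n = μ_nC_ox · (W/L) = 5.4 mA/V².
KCL at the drain: ½ k_n (V_GS − V_TN)² = (V_DD − V_GS)/R.
Let x = V_GS − 0.36. Then 81.5 x² + x − 4.76 = 0, giving x = 0.236 V (positive root), so V_GS = 0.596 V.
I_D = (V_DD − V_GS)/R = (5.12 − 0.596) / 30.2 = 0.15 mA.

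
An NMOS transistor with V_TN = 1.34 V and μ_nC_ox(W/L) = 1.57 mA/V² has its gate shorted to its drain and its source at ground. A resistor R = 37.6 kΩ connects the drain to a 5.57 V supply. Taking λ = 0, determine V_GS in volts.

V_GS = 1.70 V

With gate tied to drain, V_GS = V_DS ≥ V_GS − V_TN, so the device is in saturation.
KCL at the drain: ½ k_n (V_GS − V_TN)² = (V_DD − V_GS)/R.
Let x = V_GS − 1.34. Then 29.5 x² + x − 4.23 = 0, giving x = 0.362 V (positive root), so V_GS = 1.7 V.
I_D = (V_DD − V_GS)/R = (5.57 − 1.7) / 37.6 = 0.103 mA.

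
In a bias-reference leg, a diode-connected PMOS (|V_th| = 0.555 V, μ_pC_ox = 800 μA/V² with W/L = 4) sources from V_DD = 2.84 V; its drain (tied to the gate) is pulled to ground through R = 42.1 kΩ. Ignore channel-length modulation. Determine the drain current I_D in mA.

With gate tied to drain, V_SG = V_SD ≥ V_SG − |V_th|, so the device is in saturation.
k_p = μ_pC_ox · (W/L) = 3.2 mA/V².
KCL at the drain: ½ k_p (V_SG − |V_th|)² = (V_DD − V_SG)/R.
Let x = V_SG − 0.555. Then 67.4 x² + x − 2.285 = 0, giving x = 0.177 V (positive root), so V_SG = 0.732 V.
I_D = (V_DD − V_SG)/R = (2.84 − 0.732) / 42.1 = 0.0501 mA.

I_D = 0.0501 mA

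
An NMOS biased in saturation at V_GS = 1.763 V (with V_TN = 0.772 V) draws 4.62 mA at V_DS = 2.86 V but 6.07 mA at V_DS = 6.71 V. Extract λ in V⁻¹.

λ = 0.106 V⁻¹

With V_GS fixed, I_D ∝ (1 + λ V_DS) in saturation, so I_D2/I_D1 = (1 + λ V_DS2)/(1 + λ V_DS1).
6.07/4.62 = 1.314 = (1 + 6.71 λ)/(1 + 2.86 λ).
Solving: λ (I_D1 V_DS2 − I_D2 V_DS1) = I_D2 − I_D1, so λ = (6.07 − 4.62) / (4.62 × 6.71 − 6.07 × 2.86) = 1.45 / 13.6 = 0.106 V⁻¹.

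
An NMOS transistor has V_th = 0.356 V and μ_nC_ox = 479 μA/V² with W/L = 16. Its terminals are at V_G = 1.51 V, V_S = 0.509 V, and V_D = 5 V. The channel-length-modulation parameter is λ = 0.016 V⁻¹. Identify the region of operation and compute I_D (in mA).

V_GS = V_G − V_S = 1.51 − 0.509 = 1 V; V_DS = V_D − V_S = 5 − 0.509 = 4.49 V.
k_n = μ_nC_ox · (W/L) = 7.664 mA/V².
V_ov = V_GS − V_th = 1 − 0.356 = 0.645 V.
Since V_DS = 4.49 V ≥ V_ov = 0.645 V, the device is in saturation.
I_D = ½ k_n V_ov² (1 + λ V_DS) = 0.5 × 7.664 × 0.645² × (1 + 0.016 × 4.49) = 1.71 mA.

Saturation; I_D = 1.71 mA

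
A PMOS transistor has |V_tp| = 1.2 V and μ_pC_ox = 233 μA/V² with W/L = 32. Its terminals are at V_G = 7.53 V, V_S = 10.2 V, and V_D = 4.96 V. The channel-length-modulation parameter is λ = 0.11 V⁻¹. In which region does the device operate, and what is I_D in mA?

V_SG = V_S − V_G = 10.2 − 7.53 = 2.67 V; V_SD = V_S − V_D = 10.2 − 4.96 = 5.24 V.
k_p = μ_pC_ox · (W/L) = 7.456 mA/V².
V_ov = V_SG − |V_tp| = 2.67 − 1.2 = 1.47 V.
Since V_SD = 5.24 V ≥ V_ov = 1.47 V, the device is in saturation.
I_D = ½ k_p V_ov² (1 + λ V_SD) = 0.5 × 7.456 × 1.47² × (1 + 0.11 × 5.24) = 12.7 mA.

Saturation; I_D = 12.7 mA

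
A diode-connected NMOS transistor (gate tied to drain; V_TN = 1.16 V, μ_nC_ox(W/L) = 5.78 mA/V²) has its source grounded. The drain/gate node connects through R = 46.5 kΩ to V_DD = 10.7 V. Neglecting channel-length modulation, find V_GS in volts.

With gate tied to drain, V_GS = V_DS ≥ V_GS − V_TN, so the device is in saturation.
KCL at the drain: ½ k_n (V_GS − V_TN)² = (V_DD − V_GS)/R.
Let x = V_GS − 1.16. Then 134 x² + x − 9.54 = 0, giving x = 0.263 V (positive root), so V_GS = 1.42 V.
I_D = (V_DD − V_GS)/R = (10.7 − 1.42) / 46.5 = 0.2 mA.

V_GS = 1.42 V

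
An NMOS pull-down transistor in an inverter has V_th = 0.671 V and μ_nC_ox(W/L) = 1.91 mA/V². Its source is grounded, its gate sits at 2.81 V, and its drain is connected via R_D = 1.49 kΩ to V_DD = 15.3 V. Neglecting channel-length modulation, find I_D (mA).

V_GS = V_G = 2.81 V, so V_ov = 2.81 − 0.671 = 2.14 V.
Assume saturation: I_D = ½ k_n V_ov² = 0.5 × 1.91 × 2.14² = 4.37 mA, giving V_DS = V_DD − I_D R_D = 15.3 − 4.37 × 1.49 = 8.79 V.
V_DS = 8.79 V ≥ V_ov = 2.14 V, confirming saturation.

I_D = 4.37 mA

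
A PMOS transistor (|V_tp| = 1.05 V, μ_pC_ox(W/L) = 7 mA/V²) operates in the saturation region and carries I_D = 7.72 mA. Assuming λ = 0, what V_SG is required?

In saturation I_D = ½ k_p (V_SG − |V_tp|)², so V_SG − |V_tp| = √(2 I_D / k_p) = √(2 × 7.72 / 7) = 1.49 V.
V_SG = 1.05 + 1.49 = 2.54 V.

V_SG = 2.54 V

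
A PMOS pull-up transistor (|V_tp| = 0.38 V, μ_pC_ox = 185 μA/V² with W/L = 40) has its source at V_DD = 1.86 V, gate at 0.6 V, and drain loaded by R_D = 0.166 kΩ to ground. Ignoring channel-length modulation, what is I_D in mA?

I_D = 2.87 mA

V_SG = V_DD − V_G = 1.86 − 0.6 = 1.26 V, so V_ov = 1.26 − 0.38 = 0.88 V.
k_p = μ_pC_ox · (W/L) = 7.4 mA/V².
Assume saturation: I_D = ½ k_p V_ov² = 0.5 × 7.4 × 0.88² = 2.87 mA, giving V_SD = V_DD − I_D R_D = 1.86 − 2.87 × 0.166 = 1.38 V.
V_SD = 1.38 V ≥ V_ov = 0.88 V, confirming saturation.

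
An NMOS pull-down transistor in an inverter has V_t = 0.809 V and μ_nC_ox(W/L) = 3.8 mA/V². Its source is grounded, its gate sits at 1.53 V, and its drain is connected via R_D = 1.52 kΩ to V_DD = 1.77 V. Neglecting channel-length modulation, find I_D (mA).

I_D = 0.860 mA

V_GS = V_G = 1.53 V, so V_ov = 1.53 − 0.809 = 0.721 V.
Assume saturation: I_D = ½ k_n V_ov² = 0.5 × 3.8 × 0.721² = 0.988 mA, giving V_DS = V_DD − I_D R_D = 1.77 − 0.988 × 1.52 = 0.269 V.
But 0.269 V < V_ov = 0.721 V, so the device is actually in triode.
In triode I_D = k_n[V_ov V_DS − ½ V_DS²] and I_D = (V_DD − V_DS)/R_D. Equating: 2.89 V_DS² − 5.164 V_DS + 1.77 = 0, giving V_DS = 0.462 V (the root below V_ov).
I_D = (1.77 − 0.462) / 1.52 = 0.86 mA.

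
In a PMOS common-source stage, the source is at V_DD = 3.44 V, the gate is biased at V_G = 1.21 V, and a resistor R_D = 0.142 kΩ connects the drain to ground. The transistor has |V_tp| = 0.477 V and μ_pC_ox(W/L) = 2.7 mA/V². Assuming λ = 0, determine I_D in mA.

I_D = 4.15 mA

V_SG = V_DD − V_G = 3.44 − 1.21 = 2.23 V, so V_ov = 2.23 − 0.477 = 1.75 V.
Assume saturation: I_D = ½ k_p V_ov² = 0.5 × 2.7 × 1.75² = 4.15 mA, giving V_SD = V_DD − I_D R_D = 3.44 − 4.15 × 0.142 = 2.85 V.
V_SD = 2.85 V ≥ V_ov = 1.75 V, confirming saturation.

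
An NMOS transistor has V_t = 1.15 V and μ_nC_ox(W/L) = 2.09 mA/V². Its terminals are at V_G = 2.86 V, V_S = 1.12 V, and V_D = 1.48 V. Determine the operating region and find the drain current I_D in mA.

Triode; I_D = 0.308 mA

V_GS = V_G − V_S = 2.86 − 1.12 = 1.74 V; V_DS = V_D − V_S = 1.48 − 1.12 = 0.36 V.
V_ov = V_GS − V_t = 1.74 − 1.15 = 0.59 V.
Since V_DS = 0.36 V < V_ov = 0.59 V, the device is in the triode region.
I_D = k_n [V_ov · V_DS − ½ V_DS²] = 2.09 × [0.59 × 0.36 − 0.5 × 0.36²] = 0.308 mA.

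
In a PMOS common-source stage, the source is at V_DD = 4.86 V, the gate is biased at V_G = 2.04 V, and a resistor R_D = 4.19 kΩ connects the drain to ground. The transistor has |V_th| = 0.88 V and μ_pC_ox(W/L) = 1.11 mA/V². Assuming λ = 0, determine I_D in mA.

I_D = 1.03 mA

V_SG = V_DD − V_G = 4.86 − 2.04 = 2.82 V, so V_ov = 2.82 − 0.88 = 1.94 V.
Assume saturation: I_D = ½ k_p V_ov² = 0.5 × 1.11 × 1.94² = 2.09 mA, giving V_SD = V_DD − I_D R_D = 4.86 − 2.09 × 4.19 = -3.89 V.
But -3.89 V < V_ov = 1.94 V, so the device is actually in triode.
In triode I_D = k_p[V_ov V_SD − ½ V_SD²] and I_D = (V_DD − V_SD)/R_D. Equating: 2.33 V_SD² − 10.02 V_SD + 4.86 = 0, giving V_SD = 0.557 V (the root below V_ov).
I_D = (4.86 − 0.557) / 4.19 = 1.03 mA.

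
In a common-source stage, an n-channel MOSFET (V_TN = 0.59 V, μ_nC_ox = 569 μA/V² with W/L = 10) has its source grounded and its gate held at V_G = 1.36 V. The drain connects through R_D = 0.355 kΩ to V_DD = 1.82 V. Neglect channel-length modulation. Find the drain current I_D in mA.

V_GS = V_G = 1.36 V, so V_ov = 1.36 − 0.59 = 0.77 V.
k_n = μ_nC_ox · (W/L) = 5.69 mA/V².
Assume saturation: I_D = ½ k_n V_ov² = 0.5 × 5.69 × 0.77² = 1.69 mA, giving V_DS = V_DD − I_D R_D = 1.82 − 1.69 × 0.355 = 1.22 V.
V_DS = 1.22 V ≥ V_ov = 0.77 V, confirming saturation.

I_D = 1.69 mA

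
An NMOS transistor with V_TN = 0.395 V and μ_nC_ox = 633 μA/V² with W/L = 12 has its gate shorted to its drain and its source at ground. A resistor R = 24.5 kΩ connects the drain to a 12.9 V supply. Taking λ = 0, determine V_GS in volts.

V_GS = 0.756 V

With gate tied to drain, V_GS = V_DS ≥ V_GS − V_TN, so the device is in saturation.
k_n = μ_nC_ox · (W/L) = 7.596 mA/V².
KCL at the drain: ½ k_n (V_GS − V_TN)² = (V_DD − V_GS)/R.
Let x = V_GS − 0.395. Then 93.1 x² + x − 12.51 = 0, giving x = 0.361 V (positive root), so V_GS = 0.756 V.
I_D = (V_DD − V_GS)/R = (12.9 − 0.756) / 24.5 = 0.496 mA.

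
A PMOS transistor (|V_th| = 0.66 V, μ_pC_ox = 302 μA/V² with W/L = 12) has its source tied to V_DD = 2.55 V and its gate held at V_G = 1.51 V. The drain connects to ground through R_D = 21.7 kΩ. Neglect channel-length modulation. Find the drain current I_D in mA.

I_D = 0.113 mA

V_SG = V_DD − V_G = 2.55 − 1.51 = 1.04 V, so V_ov = 1.04 − 0.66 = 0.38 V.
k_p = μ_pC_ox · (W/L) = 3.624 mA/V².
Assume saturation: I_D = ½ k_p V_ov² = 0.5 × 3.624 × 0.38² = 0.262 mA, giving V_SD = V_DD − I_D R_D = 2.55 − 0.262 × 21.7 = -3.13 V.
But -3.13 V < V_ov = 0.38 V, so the device is actually in triode.
In triode I_D = k_p[V_ov V_SD − ½ V_SD²] and I_D = (V_DD − V_SD)/R_D. Equating: 39.3 V_SD² − 30.88 V_SD + 2.55 = 0, giving V_SD = 0.0938 V (the root below V_ov).
I_D = (2.55 − 0.0938) / 21.7 = 0.113 mA.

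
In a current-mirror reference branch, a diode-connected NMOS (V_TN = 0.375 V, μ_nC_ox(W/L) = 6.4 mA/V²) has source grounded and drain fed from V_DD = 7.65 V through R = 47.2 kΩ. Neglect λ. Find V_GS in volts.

V_GS = 0.591 V

With gate tied to drain, V_GS = V_DS ≥ V_GS − V_TN, so the device is in saturation.
KCL at the drain: ½ k_n (V_GS − V_TN)² = (V_DD − V_GS)/R.
Let x = V_GS − 0.375. Then 151 x² + x − 7.275 = 0, giving x = 0.216 V (positive root), so V_GS = 0.591 V.
I_D = (V_DD − V_GS)/R = (7.65 − 0.591) / 47.2 = 0.15 mA.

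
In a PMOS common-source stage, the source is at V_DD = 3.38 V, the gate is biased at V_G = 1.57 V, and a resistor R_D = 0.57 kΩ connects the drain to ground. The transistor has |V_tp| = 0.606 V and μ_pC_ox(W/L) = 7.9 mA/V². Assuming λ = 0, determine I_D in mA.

I_D = 4.71 mA

V_SG = V_DD − V_G = 3.38 − 1.57 = 1.81 V, so V_ov = 1.81 − 0.606 = 1.2 V.
Assume saturation: I_D = ½ k_p V_ov² = 0.5 × 7.9 × 1.2² = 5.73 mA, giving V_SD = V_DD − I_D R_D = 3.38 − 5.73 × 0.57 = 0.116 V.
But 0.116 V < V_ov = 1.2 V, so the device is actually in triode.
In triode I_D = k_p[V_ov V_SD − ½ V_SD²] and I_D = (V_DD − V_SD)/R_D. Equating: 2.25 V_SD² − 6.422 V_SD + 3.38 = 0, giving V_SD = 0.696 V (the root below V_ov).
I_D = (3.38 − 0.696) / 0.57 = 4.71 mA.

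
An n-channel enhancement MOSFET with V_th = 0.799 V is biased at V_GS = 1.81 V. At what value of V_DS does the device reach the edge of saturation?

The boundary between triode and saturation is V_DS = V_GS − V_th = V_ov.
V_ov = 1.81 − 0.799 = 1.01 V.

V_DS,sat = 1.01 V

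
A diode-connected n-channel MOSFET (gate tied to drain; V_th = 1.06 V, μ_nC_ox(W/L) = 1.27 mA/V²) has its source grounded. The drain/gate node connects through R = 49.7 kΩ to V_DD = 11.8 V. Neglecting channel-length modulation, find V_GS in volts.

With gate tied to drain, V_GS = V_DS ≥ V_GS − V_th, so the device is in saturation.
KCL at the drain: ½ k_n (V_GS − V_th)² = (V_DD − V_GS)/R.
Let x = V_GS − 1.06. Then 31.6 x² + x − 10.74 = 0, giving x = 0.568 V (positive root), so V_GS = 1.63 V.
I_D = (V_DD − V_GS)/R = (11.8 − 1.63) / 49.7 = 0.205 mA.

V_GS = 1.63 V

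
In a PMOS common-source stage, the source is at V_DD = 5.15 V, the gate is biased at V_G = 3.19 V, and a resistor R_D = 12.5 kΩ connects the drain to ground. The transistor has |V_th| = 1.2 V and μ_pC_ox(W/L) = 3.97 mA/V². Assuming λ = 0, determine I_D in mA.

I_D = 0.400 mA

V_SG = V_DD − V_G = 5.15 − 3.19 = 1.96 V, so V_ov = 1.96 − 1.2 = 0.76 V.
Assume saturation: I_D = ½ k_p V_ov² = 0.5 × 3.97 × 0.76² = 1.15 mA, giving V_SD = V_DD − I_D R_D = 5.15 − 1.15 × 12.5 = -9.18 V.
But -9.18 V < V_ov = 0.76 V, so the device is actually in triode.
In triode I_D = k_p[V_ov V_SD − ½ V_SD²] and I_D = (V_DD − V_SD)/R_D. Equating: 24.8 V_SD² − 38.72 V_SD + 5.15 = 0, giving V_SD = 0.147 V (the root below V_ov).
I_D = (5.15 − 0.147) / 12.5 = 0.4 mA.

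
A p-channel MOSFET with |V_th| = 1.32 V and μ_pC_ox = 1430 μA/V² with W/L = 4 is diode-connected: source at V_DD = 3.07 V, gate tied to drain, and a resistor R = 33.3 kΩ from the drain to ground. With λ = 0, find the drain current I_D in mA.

I_D = 0.0486 mA

With gate tied to drain, V_SG = V_SD ≥ V_SG − |V_th|, so the device is in saturation.
k_p = μ_pC_ox · (W/L) = 5.72 mA/V².
KCL at the drain: ½ k_p (V_SG − |V_th|)² = (V_DD − V_SG)/R.
Let x = V_SG − 1.32. Then 95.2 x² + x − 1.75 = 0, giving x = 0.13 V (positive root), so V_SG = 1.45 V.
I_D = (V_DD − V_SG)/R = (3.07 − 1.45) / 33.3 = 0.0486 mA.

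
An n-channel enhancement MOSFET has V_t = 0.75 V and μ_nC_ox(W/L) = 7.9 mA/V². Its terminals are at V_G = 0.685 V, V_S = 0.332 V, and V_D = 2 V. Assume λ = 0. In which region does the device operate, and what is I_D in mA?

V_GS = V_G − V_S = 0.685 − 0.332 = 0.353 V; V_DS = V_D − V_S = 2 − 0.332 = 1.67 V.
V_GS = 0.353 V < V_t = 0.75 V, so the transistor is in cutoff.

Cutoff; I_D = 0 mA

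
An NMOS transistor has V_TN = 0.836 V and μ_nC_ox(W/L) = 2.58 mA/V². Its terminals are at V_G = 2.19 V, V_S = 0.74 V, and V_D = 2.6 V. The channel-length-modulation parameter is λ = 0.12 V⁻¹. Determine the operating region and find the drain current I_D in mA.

V_GS = V_G − V_S = 2.19 − 0.74 = 1.45 V; V_DS = V_D − V_S = 2.6 − 0.74 = 1.86 V.
V_ov = V_GS − V_TN = 1.45 − 0.836 = 0.614 V.
Since V_DS = 1.86 V ≥ V_ov = 0.614 V, the device is in saturation.
I_D = ½ k_n V_ov² (1 + λ V_DS) = 0.5 × 2.58 × 0.614² × (1 + 0.12 × 1.86) = 0.595 mA.

Saturation; I_D = 0.595 mA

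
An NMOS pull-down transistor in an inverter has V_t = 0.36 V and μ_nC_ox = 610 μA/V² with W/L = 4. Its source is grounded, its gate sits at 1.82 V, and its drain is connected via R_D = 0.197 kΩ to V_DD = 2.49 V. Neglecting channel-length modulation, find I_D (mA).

V_GS = V_G = 1.82 V, so V_ov = 1.82 − 0.36 = 1.46 V.
k_n = μ_nC_ox · (W/L) = 2.44 mA/V².
Assume saturation: I_D = ½ k_n V_ov² = 0.5 × 2.44 × 1.46² = 2.6 mA, giving V_DS = V_DD − I_D R_D = 2.49 − 2.6 × 0.197 = 1.98 V.
V_DS = 1.98 V ≥ V_ov = 1.46 V, confirming saturation.

I_D = 2.60 mA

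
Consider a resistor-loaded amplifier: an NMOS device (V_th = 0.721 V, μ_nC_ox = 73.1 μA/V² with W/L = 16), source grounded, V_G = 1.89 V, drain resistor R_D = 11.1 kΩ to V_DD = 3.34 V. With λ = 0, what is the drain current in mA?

I_D = 0.280 mA

V_GS = V_G = 1.89 V, so V_ov = 1.89 − 0.721 = 1.17 V.
k_n = μ_nC_ox · (W/L) = 1.17 mA/V².
Assume saturation: I_D = ½ k_n V_ov² = 0.5 × 1.17 × 1.17² = 0.799 mA, giving V_DS = V_DD − I_D R_D = 3.34 − 0.799 × 11.1 = -5.53 V.
But -5.53 V < V_ov = 1.17 V, so the device is actually in triode.
In triode I_D = k_n[V_ov V_DS − ½ V_DS²] and I_D = (V_DD − V_DS)/R_D. Equating: 6.49 V_DS² − 16.18 V_DS + 3.34 = 0, giving V_DS = 0.227 V (the root below V_ov).
I_D = (3.34 − 0.227) / 11.1 = 0.28 mA.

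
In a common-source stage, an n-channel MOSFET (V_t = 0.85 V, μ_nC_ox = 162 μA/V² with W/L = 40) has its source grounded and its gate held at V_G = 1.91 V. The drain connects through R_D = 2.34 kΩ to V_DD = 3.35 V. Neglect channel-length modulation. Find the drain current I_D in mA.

I_D = 1.34 mA

V_GS = V_G = 1.91 V, so V_ov = 1.91 − 0.85 = 1.06 V.
k_n = μ_nC_ox · (W/L) = 6.48 mA/V².
Assume saturation: I_D = ½ k_n V_ov² = 0.5 × 6.48 × 1.06² = 3.64 mA, giving V_DS = V_DD − I_D R_D = 3.35 − 3.64 × 2.34 = -5.17 V.
But -5.17 V < V_ov = 1.06 V, so the device is actually in triode.
In triode I_D = k_n[V_ov V_DS − ½ V_DS²] and I_D = (V_DD − V_DS)/R_D. Equating: 7.58 V_DS² − 17.07 V_DS + 3.35 = 0, giving V_DS = 0.217 V (the root below V_ov).
I_D = (3.35 − 0.217) / 2.34 = 1.34 mA.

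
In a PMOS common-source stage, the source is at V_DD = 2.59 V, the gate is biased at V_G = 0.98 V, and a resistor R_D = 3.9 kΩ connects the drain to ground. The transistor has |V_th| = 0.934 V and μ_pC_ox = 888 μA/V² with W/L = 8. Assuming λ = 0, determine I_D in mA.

I_D = 0.627 mA

V_SG = V_DD − V_G = 2.59 − 0.98 = 1.61 V, so V_ov = 1.61 − 0.934 = 0.676 V.
k_p = μ_pC_ox · (W/L) = 7.104 mA/V².
Assume saturation: I_D = ½ k_p V_ov² = 0.5 × 7.104 × 0.676² = 1.62 mA, giving V_SD = V_DD − I_D R_D = 2.59 − 1.62 × 3.9 = -3.74 V.
But -3.74 V < V_ov = 0.676 V, so the device is actually in triode.
In triode I_D = k_p[V_ov V_SD − ½ V_SD²] and I_D = (V_DD − V_SD)/R_D. Equating: 13.9 V_SD² − 19.73 V_SD + 2.59 = 0, giving V_SD = 0.146 V (the root below V_ov).
I_D = (2.59 − 0.146) / 3.9 = 0.627 mA.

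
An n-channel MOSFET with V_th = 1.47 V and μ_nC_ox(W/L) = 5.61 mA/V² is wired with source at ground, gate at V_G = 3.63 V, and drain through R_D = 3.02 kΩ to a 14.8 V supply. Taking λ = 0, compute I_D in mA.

I_D = 4.76 mA

V_GS = V_G = 3.63 V, so V_ov = 3.63 − 1.47 = 2.16 V.
Assume saturation: I_D = ½ k_n V_ov² = 0.5 × 5.61 × 2.16² = 13.1 mA, giving V_DS = V_DD − I_D R_D = 14.8 − 13.1 × 3.02 = -24.7 V.
But -24.7 V < V_ov = 2.16 V, so the device is actually in triode.
In triode I_D = k_n[V_ov V_DS − ½ V_DS²] and I_D = (V_DD − V_DS)/R_D. Equating: 8.47 V_DS² − 37.6 V_DS + 14.8 = 0, giving V_DS = 0.437 V (the root below V_ov).
I_D = (14.8 − 0.437) / 3.02 = 4.76 mA.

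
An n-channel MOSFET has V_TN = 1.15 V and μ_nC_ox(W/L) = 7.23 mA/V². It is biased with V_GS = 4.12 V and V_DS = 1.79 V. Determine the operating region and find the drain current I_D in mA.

Triode; I_D = 26.9 mA

V_ov = V_GS − V_TN = 4.12 − 1.15 = 2.97 V.
Since V_DS = 1.79 V < V_ov = 2.97 V, the device is in the triode region.
I_D = k_n [V_ov · V_DS − ½ V_DS²] = 7.23 × [2.97 × 1.79 − 0.5 × 1.79²] = 26.9 mA.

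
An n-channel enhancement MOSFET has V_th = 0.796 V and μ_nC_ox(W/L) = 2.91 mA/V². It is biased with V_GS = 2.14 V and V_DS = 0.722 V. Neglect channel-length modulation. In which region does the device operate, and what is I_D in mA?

Triode; I_D = 2.07 mA

V_ov = V_GS − V_th = 2.14 − 0.796 = 1.34 V.
Since V_DS = 0.722 V < V_ov = 1.34 V, the device is in the triode region.
I_D = k_n [V_ov · V_DS − ½ V_DS²] = 2.91 × [1.34 × 0.722 − 0.5 × 0.722²] = 2.07 mA.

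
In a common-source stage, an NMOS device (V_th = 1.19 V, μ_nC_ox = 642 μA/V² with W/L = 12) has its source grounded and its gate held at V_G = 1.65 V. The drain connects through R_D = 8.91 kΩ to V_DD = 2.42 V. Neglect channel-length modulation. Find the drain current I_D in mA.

I_D = 0.262 mA

V_GS = V_G = 1.65 V, so V_ov = 1.65 − 1.19 = 0.46 V.
k_n = μ_nC_ox · (W/L) = 7.704 mA/V².
Assume saturation: I_D = ½ k_n V_ov² = 0.5 × 7.704 × 0.46² = 0.815 mA, giving V_DS = V_DD − I_D R_D = 2.42 − 0.815 × 8.91 = -4.84 V.
But -4.84 V < V_ov = 0.46 V, so the device is actually in triode.
In triode I_D = k_n[V_ov V_DS − ½ V_DS²] and I_D = (V_DD − V_DS)/R_D. Equating: 34.3 V_DS² − 32.58 V_DS + 2.42 = 0, giving V_DS = 0.0812 V (the root below V_ov).
I_D = (2.42 − 0.0812) / 8.91 = 0.262 mA.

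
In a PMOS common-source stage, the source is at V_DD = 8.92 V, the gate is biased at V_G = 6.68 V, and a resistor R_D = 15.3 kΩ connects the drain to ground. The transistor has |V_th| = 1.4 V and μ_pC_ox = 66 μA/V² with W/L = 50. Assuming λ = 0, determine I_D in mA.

V_SG = V_DD − V_G = 8.92 − 6.68 = 2.24 V, so V_ov = 2.24 − 1.4 = 0.84 V.
k_p = μ_pC_ox · (W/L) = 3.3 mA/V².
Assume saturation: I_D = ½ k_p V_ov² = 0.5 × 3.3 × 0.84² = 1.16 mA, giving V_SD = V_DD − I_D R_D = 8.92 − 1.16 × 15.3 = -8.89 V.
But -8.89 V < V_ov = 0.84 V, so the device is actually in triode.
In triode I_D = k_p[V_ov V_SD − ½ V_SD²] and I_D = (V_DD − V_SD)/R_D. Equating: 25.2 V_SD² − 43.41 V_SD + 8.92 = 0, giving V_SD = 0.239 V (the root below V_ov).
I_D = (8.92 − 0.239) / 15.3 = 0.567 mA.

I_D = 0.567 mA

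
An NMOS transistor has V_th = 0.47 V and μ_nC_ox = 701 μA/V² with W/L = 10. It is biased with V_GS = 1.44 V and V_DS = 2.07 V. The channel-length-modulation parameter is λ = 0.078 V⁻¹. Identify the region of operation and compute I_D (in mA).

Saturation; I_D = 3.83 mA

k_n = μ_nC_ox · (W/L) = 7.01 mA/V².
V_ov = V_GS − V_th = 1.44 − 0.47 = 0.97 V.
Since V_DS = 2.07 V ≥ V_ov = 0.97 V, the device is in saturation.
I_D = ½ k_n V_ov² (1 + λ V_DS) = 0.5 × 7.01 × 0.97² × (1 + 0.078 × 2.07) = 3.83 mA.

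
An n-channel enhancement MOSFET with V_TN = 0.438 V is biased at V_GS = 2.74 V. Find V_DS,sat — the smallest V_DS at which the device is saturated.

V_DS,sat = 2.30 V

The boundary between triode and saturation is V_DS = V_GS − V_TN = V_ov.
V_ov = 2.74 − 0.438 = 2.3 V.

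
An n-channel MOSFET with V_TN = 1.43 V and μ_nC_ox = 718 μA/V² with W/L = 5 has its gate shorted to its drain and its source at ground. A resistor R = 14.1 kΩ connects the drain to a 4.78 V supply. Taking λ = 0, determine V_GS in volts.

With gate tied to drain, V_GS = V_DS ≥ V_GS − V_TN, so the device is in saturation.
k_n = μ_nC_ox · (W/L) = 3.59 mA/V².
KCL at the drain: ½ k_n (V_GS − V_TN)² = (V_DD − V_GS)/R.
Let x = V_GS − 1.43. Then 25.3 x² + x − 3.35 = 0, giving x = 0.345 V (positive root), so V_GS = 1.77 V.
I_D = (V_DD − V_GS)/R = (4.78 − 1.77) / 14.1 = 0.213 mA.

V_GS = 1.77 V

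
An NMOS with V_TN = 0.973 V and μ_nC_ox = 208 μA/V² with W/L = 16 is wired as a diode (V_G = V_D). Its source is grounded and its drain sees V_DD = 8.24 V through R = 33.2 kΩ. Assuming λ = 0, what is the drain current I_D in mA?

I_D = 0.208 mA

With gate tied to drain, V_GS = V_DS ≥ V_GS − V_TN, so the device is in saturation.
k_n = μ_nC_ox · (W/L) = 3.328 mA/V².
KCL at the drain: ½ k_n (V_GS − V_TN)² = (V_DD − V_GS)/R.
Let x = V_GS − 0.973. Then 55.2 x² + x − 7.267 = 0, giving x = 0.354 V (positive root), so V_GS = 1.33 V.
I_D = (V_DD − V_GS)/R = (8.24 − 1.33) / 33.2 = 0.208 mA.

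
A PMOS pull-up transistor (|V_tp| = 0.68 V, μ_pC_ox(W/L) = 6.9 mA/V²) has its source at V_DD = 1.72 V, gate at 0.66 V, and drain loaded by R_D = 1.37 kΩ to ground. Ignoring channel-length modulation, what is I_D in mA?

I_D = 0.498 mA

V_SG = V_DD − V_G = 1.72 − 0.66 = 1.06 V, so V_ov = 1.06 − 0.68 = 0.38 V.
Assume saturation: I_D = ½ k_p V_ov² = 0.5 × 6.9 × 0.38² = 0.498 mA, giving V_SD = V_DD − I_D R_D = 1.72 − 0.498 × 1.37 = 1.04 V.
V_SD = 1.04 V ≥ V_ov = 0.38 V, confirming saturation.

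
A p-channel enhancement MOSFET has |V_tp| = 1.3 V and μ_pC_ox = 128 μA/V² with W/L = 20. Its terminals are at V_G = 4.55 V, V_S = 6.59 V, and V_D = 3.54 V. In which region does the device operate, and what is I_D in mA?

V_SG = V_S − V_G = 6.59 − 4.55 = 2.04 V; V_SD = V_S − V_D = 6.59 − 3.54 = 3.05 V.
k_p = μ_pC_ox · (W/L) = 2.56 mA/V².
V_ov = V_SG − |V_tp| = 2.04 − 1.3 = 0.74 V.
Since V_SD = 3.05 V ≥ V_ov = 0.74 V, the device is in saturation.
I_D = ½ k_p V_ov² = 0.5 × 2.56 × 0.74² = 0.701 mA.

Saturation; I_D = 0.701 mA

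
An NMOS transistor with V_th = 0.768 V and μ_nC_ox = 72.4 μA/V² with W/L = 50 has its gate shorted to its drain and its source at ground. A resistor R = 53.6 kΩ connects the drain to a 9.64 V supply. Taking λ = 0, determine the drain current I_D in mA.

With gate tied to drain, V_GS = V_DS ≥ V_GS − V_th, so the device is in saturation.
k_n = μ_nC_ox · (W/L) = 3.62 mA/V².
KCL at the drain: ½ k_n (V_GS − V_th)² = (V_DD − V_GS)/R.
Let x = V_GS − 0.768. Then 97 x² + x − 8.872 = 0, giving x = 0.297 V (positive root), so V_GS = 1.07 V.
I_D = (V_DD − V_GS)/R = (9.64 − 1.07) / 53.6 = 0.16 mA.

I_D = 0.160 mA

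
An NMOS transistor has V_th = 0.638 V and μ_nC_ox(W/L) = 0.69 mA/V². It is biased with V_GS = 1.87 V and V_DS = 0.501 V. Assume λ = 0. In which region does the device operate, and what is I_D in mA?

V_ov = V_GS − V_th = 1.87 − 0.638 = 1.23 V.
Since V_DS = 0.501 V < V_ov = 1.23 V, the device is in the triode region.
I_D = k_n [V_ov · V_DS − ½ V_DS²] = 0.69 × [1.23 × 0.501 − 0.5 × 0.501²] = 0.339 mA.

Triode; I_D = 0.339 mA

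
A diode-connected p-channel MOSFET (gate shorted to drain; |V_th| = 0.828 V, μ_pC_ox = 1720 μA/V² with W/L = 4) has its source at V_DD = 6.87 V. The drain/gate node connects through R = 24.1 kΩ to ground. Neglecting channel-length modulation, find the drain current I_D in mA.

I_D = 0.240 mA

With gate tied to drain, V_SG = V_SD ≥ V_SG − |V_th|, so the device is in saturation.
k_p = μ_pC_ox · (W/L) = 6.88 mA/V².
KCL at the drain: ½ k_p (V_SG − |V_th|)² = (V_DD − V_SG)/R.
Let x = V_SG − 0.828. Then 82.9 x² + x − 6.042 = 0, giving x = 0.264 V (positive root), so V_SG = 1.09 V.
I_D = (V_DD − V_SG)/R = (6.87 − 1.09) / 24.1 = 0.24 mA.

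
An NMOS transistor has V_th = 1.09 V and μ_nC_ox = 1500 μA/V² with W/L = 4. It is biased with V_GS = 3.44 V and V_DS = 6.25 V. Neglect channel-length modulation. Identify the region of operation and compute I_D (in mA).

Saturation; I_D = 16.6 mA

k_n = μ_nC_ox · (W/L) = 6 mA/V².
V_ov = V_GS − V_th = 3.44 − 1.09 = 2.35 V.
Since V_DS = 6.25 V ≥ V_ov = 2.35 V, the device is in saturation.
I_D = ½ k_n V_ov² = 0.5 × 6 × 2.35² = 16.6 mA.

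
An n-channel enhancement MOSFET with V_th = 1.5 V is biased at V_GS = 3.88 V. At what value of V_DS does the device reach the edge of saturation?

V_DS,sat = 2.38 V

The boundary between triode and saturation is V_DS = V_GS − V_th = V_ov.
V_ov = 3.88 − 1.5 = 2.38 V.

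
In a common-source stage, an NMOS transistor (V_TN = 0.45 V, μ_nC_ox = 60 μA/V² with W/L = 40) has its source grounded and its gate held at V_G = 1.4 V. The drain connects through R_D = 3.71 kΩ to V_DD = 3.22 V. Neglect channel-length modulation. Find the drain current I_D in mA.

I_D = 0.753 mA

V_GS = V_G = 1.4 V, so V_ov = 1.4 − 0.45 = 0.95 V.
k_n = μ_nC_ox · (W/L) = 2.4 mA/V².
Assume saturation: I_D = ½ k_n V_ov² = 0.5 × 2.4 × 0.95² = 1.08 mA, giving V_DS = V_DD − I_D R_D = 3.22 − 1.08 × 3.71 = -0.798 V.
But -0.798 V < V_ov = 0.95 V, so the device is actually in triode.
In triode I_D = k_n[V_ov V_DS − ½ V_DS²] and I_D = (V_DD − V_DS)/R_D. Equating: 4.45 V_DS² − 9.459 V_DS + 3.22 = 0, giving V_DS = 0.426 V (the root below V_ov).
I_D = (3.22 − 0.426) / 3.71 = 0.753 mA.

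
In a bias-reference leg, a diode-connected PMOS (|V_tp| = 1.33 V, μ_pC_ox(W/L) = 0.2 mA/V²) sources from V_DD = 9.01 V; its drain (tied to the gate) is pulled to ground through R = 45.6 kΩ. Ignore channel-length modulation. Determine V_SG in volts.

V_SG = 2.52 V

With gate tied to drain, V_SG = V_SD ≥ V_SG − |V_tp|, so the device is in saturation.
KCL at the drain: ½ k_p (V_SG − |V_tp|)² = (V_DD − V_SG)/R.
Let x = V_SG − 1.33. Then 4.56 x² + x − 7.68 = 0, giving x = 1.19 V (positive root), so V_SG = 2.52 V.
I_D = (V_DD − V_SG)/R = (9.01 − 2.52) / 45.6 = 0.142 mA.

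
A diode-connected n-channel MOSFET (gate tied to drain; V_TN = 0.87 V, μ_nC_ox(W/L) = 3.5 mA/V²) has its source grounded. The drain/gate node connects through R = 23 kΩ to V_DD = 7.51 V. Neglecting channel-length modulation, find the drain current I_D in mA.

With gate tied to drain, V_GS = V_DS ≥ V_GS − V_TN, so the device is in saturation.
KCL at the drain: ½ k_n (V_GS − V_TN)² = (V_DD − V_GS)/R.
Let x = V_GS − 0.87. Then 40.2 x² + x − 6.64 = 0, giving x = 0.394 V (positive root), so V_GS = 1.26 V.
I_D = (V_DD − V_GS)/R = (7.51 − 1.26) / 23 = 0.272 mA.

I_D = 0.272 mA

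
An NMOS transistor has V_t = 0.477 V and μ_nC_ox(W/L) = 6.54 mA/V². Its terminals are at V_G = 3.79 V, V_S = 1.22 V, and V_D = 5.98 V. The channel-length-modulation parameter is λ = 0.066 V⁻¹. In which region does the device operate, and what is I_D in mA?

Saturation; I_D = 18.8 mA

V_GS = V_G − V_S = 3.79 − 1.22 = 2.57 V; V_DS = V_D − V_S = 5.98 − 1.22 = 4.76 V.
V_ov = V_GS − V_t = 2.57 − 0.477 = 2.09 V.
Since V_DS = 4.76 V ≥ V_ov = 2.09 V, the device is in saturation.
I_D = ½ k_n V_ov² (1 + λ V_DS) = 0.5 × 6.54 × 2.09² × (1 + 0.066 × 4.76) = 18.8 mA.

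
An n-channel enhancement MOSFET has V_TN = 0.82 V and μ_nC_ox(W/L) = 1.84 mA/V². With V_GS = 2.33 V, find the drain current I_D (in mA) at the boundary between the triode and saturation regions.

I_D = 2.10 mA

At the boundary V_DS = V_ov = V_GS − V_TN = 2.33 − 0.82 = 1.51 V.
I_D = ½ k_n V_ov² = 0.5 × 1.84 × 1.51² = 2.1 mA.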